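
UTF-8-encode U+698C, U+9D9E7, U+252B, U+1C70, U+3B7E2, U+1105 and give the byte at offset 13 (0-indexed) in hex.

0xF0

U+698C → 3-byte form E6 A6 8C at offsets 0–2.
U+9D9E7 → 4-byte form F2 9D A7 A7 at offsets 3–6.
U+252B → 3-byte form E2 94 AB at offsets 7–9.
U+1C70 → 3-byte form E1 B1 B0 at offsets 10–12.
U+3B7E2 → 4-byte form F0 BB 9F A2 at offsets 13–16.
Offset 13 falls in char 5's range; it's byte 1 of F0 BB 9F A2 = 0xF0.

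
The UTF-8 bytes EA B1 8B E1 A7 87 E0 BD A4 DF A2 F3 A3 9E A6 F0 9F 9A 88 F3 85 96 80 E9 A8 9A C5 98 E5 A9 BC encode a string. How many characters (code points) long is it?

Byte at offset 0: 0xEA = 11101010 → 3-byte char (#1). Advance 3.
Byte at offset 3: 0xE1 = 11100001 → 3-byte char (#2). Advance 3.
Byte at offset 6: 0xE0 = 11100000 → 3-byte char (#3). Advance 3.
Byte at offset 9: 0xDF = 11011111 → 2-byte char (#4). Advance 2.
Byte at offset 11: 0xF3 = 11110011 → 4-byte char (#5). Advance 4.
Byte at offset 15: 0xF0 = 11110000 → 4-byte char (#6). Advance 4.
Byte at offset 19: 0xF3 = 11110011 → 4-byte char (#7). Advance 4.
Byte at offset 23: 0xE9 = 11101001 → 3-byte char (#8). Advance 3.
Byte at offset 26: 0xC5 = 11000101 → 2-byte char (#9). Advance 2.
Byte at offset 28: 0xE5 = 11100101 → 3-byte char (#10). Advance 3.
Reached end at offset 31 after 10 code points.

10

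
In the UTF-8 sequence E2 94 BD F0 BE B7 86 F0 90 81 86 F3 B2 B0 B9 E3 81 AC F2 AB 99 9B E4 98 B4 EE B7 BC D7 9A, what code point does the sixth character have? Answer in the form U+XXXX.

Offset 0: leading byte 0xE2 = 11100010 → 3-byte char #1 = E2 94 BD.
Offset 3: leading byte 0xF0 = 11110000 → 4-byte char #2 = F0 BE B7 86.
Offset 7: leading byte 0xF0 = 11110000 → 4-byte char #3 = F0 90 81 86.
Offset 11: leading byte 0xF3 = 11110011 → 4-byte char #4 = F3 B2 B0 B9.
Offset 15: leading byte 0xE3 = 11100011 → 3-byte char #5 = E3 81 AC.
Offset 18: leading byte 0xF2 = 11110010 → 4-byte char #6 = F2 AB 99 9B.
Leading byte 0xF2 = 11110010 matches 11110xxx → 4-byte sequence.
Byte 1: 0xF2 = 11110010, payload 010 (3 bits).
Byte 2: 0xAB = 10101011 (10xxxxxx ✓), payload 101011.
Byte 3: 0x99 = 10011001 (10xxxxxx ✓), payload 011001.
Byte 4: 0x9B = 10011011 (10xxxxxx ✓), payload 011011.
Concatenate: 010101011011001011011 = 0xAB65B (21 bits → U+AB65B).

U+AB65B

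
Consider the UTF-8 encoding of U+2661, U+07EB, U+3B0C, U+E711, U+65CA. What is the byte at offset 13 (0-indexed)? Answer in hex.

0x8A

U+2661 → 3-byte form E2 99 A1 at offsets 0–2.
U+07EB → 2-byte form DF AB at offsets 3–4.
U+3B0C → 3-byte form E3 AC 8C at offsets 5–7.
U+E711 → 3-byte form EE 9C 91 at offsets 8–10.
U+65CA → 3-byte form E6 97 8A at offsets 11–13.
Offset 13 falls in char 5's range; it's byte 3 of E6 97 8A = 0x8A.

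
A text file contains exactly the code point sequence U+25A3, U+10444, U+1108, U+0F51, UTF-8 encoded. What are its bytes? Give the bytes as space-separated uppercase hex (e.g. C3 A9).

E2 96 A3 F0 90 91 84 E1 84 88 E0 BD 91

U+25A3: 3-byte form → E2 96 A3.
U+10444: 4-byte form → F0 90 91 84.
U+1108: 3-byte form → E1 84 88.
U+0F51: 3-byte form → E0 BD 91.
Concatenated (13 bytes): E2 96 A3 F0 90 91 84 E1 84 88 E0 BD 91.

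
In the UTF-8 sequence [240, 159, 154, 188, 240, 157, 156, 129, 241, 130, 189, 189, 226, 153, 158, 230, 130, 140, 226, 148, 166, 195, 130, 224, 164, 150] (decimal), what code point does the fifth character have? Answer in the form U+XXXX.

Offset 0: leading byte 0xF0 = 11110000 → 4-byte char #1 = F0 9F 9A BC.
Offset 4: leading byte 0xF0 = 11110000 → 4-byte char #2 = F0 9D 9C 81.
Offset 8: leading byte 0xF1 = 11110001 → 4-byte char #3 = F1 82 BD BD.
Offset 12: leading byte 0xE2 = 11100010 → 3-byte char #4 = E2 99 9E.
Offset 15: leading byte 0xE6 = 11100110 → 3-byte char #5 = E6 82 8C.
Leading byte 0xE6 = 11100110 matches 1110xxxx → 3-byte sequence.
Byte 1: 0xE6 = 11100110, payload 0110 (4 bits).
Byte 2: 0x82 = 10000010 (10xxxxxx ✓), payload 000010.
Byte 3: 0x8C = 10001100 (10xxxxxx ✓), payload 001100.
Concatenate: 0110000010001100 = 0x608C (16 bits → U+608C).

U+608C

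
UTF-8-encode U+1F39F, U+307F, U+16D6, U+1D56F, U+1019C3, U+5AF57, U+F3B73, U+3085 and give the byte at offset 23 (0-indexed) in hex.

0xB3

U+1F39F → 4-byte form F0 9F 8E 9F at offsets 0–3.
U+307F → 3-byte form E3 81 BF at offsets 4–6.
U+16D6 → 3-byte form E1 9B 96 at offsets 7–9.
U+1D56F → 4-byte form F0 9D 95 AF at offsets 10–13.
U+1019C3 → 4-byte form F4 81 A7 83 at offsets 14–17.
U+5AF57 → 4-byte form F1 9A BD 97 at offsets 18–21.
U+F3B73 → 4-byte form F3 B3 AD B3 at offsets 22–25.
Offset 23 falls in char 7's range; it's byte 2 of F3 B3 AD B3 = 0xB3.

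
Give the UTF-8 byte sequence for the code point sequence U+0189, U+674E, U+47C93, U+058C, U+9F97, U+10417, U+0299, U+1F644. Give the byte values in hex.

C6 89 E6 9D 8E F1 87 B2 93 D6 8C E9 BE 97 F0 90 90 97 CA 99 F0 9F 99 84

U+0189: 2-byte form → C6 89.
U+674E: 3-byte form → E6 9D 8E.
U+47C93: 4-byte form → F1 87 B2 93.
U+058C: 2-byte form → D6 8C.
U+9F97: 3-byte form → E9 BE 97.
U+10417: 4-byte form → F0 90 90 97.
U+0299: 2-byte form → CA 99.
U+1F644: 4-byte form → F0 9F 99 84.
Concatenated (24 bytes): C6 89 E6 9D 8E F1 87 B2 93 D6 8C E9 BE 97 F0 90 90 97 CA 99 F0 9F 99 84.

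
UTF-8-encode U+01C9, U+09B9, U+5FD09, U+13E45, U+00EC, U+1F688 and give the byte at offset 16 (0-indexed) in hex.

0x9F

U+01C9 → 2-byte form C7 89 at offsets 0–1.
U+09B9 → 3-byte form E0 A6 B9 at offsets 2–4.
U+5FD09 → 4-byte form F1 9F B4 89 at offsets 5–8.
U+13E45 → 4-byte form F0 93 B9 85 at offsets 9–12.
U+00EC → 2-byte form C3 AC at offsets 13–14.
U+1F688 → 4-byte form F0 9F 9A 88 at offsets 15–18.
Offset 16 falls in char 6's range; it's byte 2 of F0 9F 9A 88 = 0x9F.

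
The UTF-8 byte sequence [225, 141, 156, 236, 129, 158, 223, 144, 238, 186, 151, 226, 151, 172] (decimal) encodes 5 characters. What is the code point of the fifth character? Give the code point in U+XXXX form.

Offset 0: leading byte 0xE1 = 11100001 → 3-byte char #1 = E1 8D 9C.
Offset 3: leading byte 0xEC = 11101100 → 3-byte char #2 = EC 81 9E.
Offset 6: leading byte 0xDF = 11011111 → 2-byte char #3 = DF 90.
Offset 8: leading byte 0xEE = 11101110 → 3-byte char #4 = EE BA 97.
Offset 11: leading byte 0xE2 = 11100010 → 3-byte char #5 = E2 97 AC.
Leading byte 0xE2 = 11100010 matches 1110xxxx → 3-byte sequence.
Byte 1: 0xE2 = 11100010, payload 0010 (4 bits).
Byte 2: 0x97 = 10010111 (10xxxxxx ✓), payload 010111.
Byte 3: 0xAC = 10101100 (10xxxxxx ✓), payload 101100.
Concatenate: 0010010111101100 = 0x25EC (16 bits → U+25EC).

U+25EC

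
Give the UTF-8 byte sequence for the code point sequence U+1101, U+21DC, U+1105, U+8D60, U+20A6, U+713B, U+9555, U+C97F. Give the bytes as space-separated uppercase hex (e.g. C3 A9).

E1 84 81 E2 87 9C E1 84 85 E8 B5 A0 E2 82 A6 E7 84 BB E9 95 95 EC A5 BF

U+1101: 3-byte form → E1 84 81.
U+21DC: 3-byte form → E2 87 9C.
U+1105: 3-byte form → E1 84 85.
U+8D60: 3-byte form → E8 B5 A0.
U+20A6: 3-byte form → E2 82 A6.
U+713B: 3-byte form → E7 84 BB.
U+9555: 3-byte form → E9 95 95.
U+C97F: 3-byte form → EC A5 BF.
Concatenated (24 bytes): E1 84 81 E2 87 9C E1 84 85 E8 B5 A0 E2 82 A6 E7 84 BB E9 95 95 EC A5 BF.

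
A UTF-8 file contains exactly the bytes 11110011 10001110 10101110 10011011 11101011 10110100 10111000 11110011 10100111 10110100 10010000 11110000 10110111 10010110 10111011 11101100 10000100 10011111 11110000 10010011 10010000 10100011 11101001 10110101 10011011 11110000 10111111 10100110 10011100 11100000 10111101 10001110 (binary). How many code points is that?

Byte at offset 0: 0xF3 = 11110011 → 4-byte char (#1). Advance 4.
Byte at offset 4: 0xEB = 11101011 → 3-byte char (#2). Advance 3.
Byte at offset 7: 0xF3 = 11110011 → 4-byte char (#3). Advance 4.
Byte at offset 11: 0xF0 = 11110000 → 4-byte char (#4). Advance 4.
Byte at offset 15: 0xEC = 11101100 → 3-byte char (#5). Advance 3.
Byte at offset 18: 0xF0 = 11110000 → 4-byte char (#6). Advance 4.
Byte at offset 22: 0xE9 = 11101001 → 3-byte char (#7). Advance 3.
Byte at offset 25: 0xF0 = 11110000 → 4-byte char (#8). Advance 4.
Byte at offset 29: 0xE0 = 11100000 → 3-byte char (#9). Advance 3.
Reached end at offset 32 after 9 code points.

9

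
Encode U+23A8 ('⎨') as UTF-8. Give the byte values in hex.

U+23A8 = 0x23A8 = 9128 decimal. In range U+0800–U+FFFF → 3-byte form: 1110xxxx 10xxxxxx 10xxxxxx.
Binary (16 bits): 0010001110101000.
Split 4+6+6: 0010 | 001110 | 101000.
Byte 1: 11100010 = 0xE2.
Byte 2: 10001110 = 0x8E.
Byte 3: 10101000 = 0xA8.

E2 8E A8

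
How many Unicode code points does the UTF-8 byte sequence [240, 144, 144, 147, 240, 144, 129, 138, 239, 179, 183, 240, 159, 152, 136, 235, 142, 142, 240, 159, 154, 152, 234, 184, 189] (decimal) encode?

7

Byte at offset 0: 0xF0 = 11110000 → 4-byte char (#1). Advance 4.
Byte at offset 4: 0xF0 = 11110000 → 4-byte char (#2). Advance 4.
Byte at offset 8: 0xEF = 11101111 → 3-byte char (#3). Advance 3.
Byte at offset 11: 0xF0 = 11110000 → 4-byte char (#4). Advance 4.
Byte at offset 15: 0xEB = 11101011 → 3-byte char (#5). Advance 3.
Byte at offset 18: 0xF0 = 11110000 → 4-byte char (#6). Advance 4.
Byte at offset 22: 0xEA = 11101010 → 3-byte char (#7). Advance 3.
Reached end at offset 25 after 7 code points.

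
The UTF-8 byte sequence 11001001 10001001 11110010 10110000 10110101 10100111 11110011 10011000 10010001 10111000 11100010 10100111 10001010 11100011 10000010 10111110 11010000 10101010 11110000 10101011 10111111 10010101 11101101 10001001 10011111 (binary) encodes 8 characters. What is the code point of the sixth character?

Offset 0: leading byte 0xC9 = 11001001 → 2-byte char #1 = C9 89.
Offset 2: leading byte 0xF2 = 11110010 → 4-byte char #2 = F2 B0 B5 A7.
Offset 6: leading byte 0xF3 = 11110011 → 4-byte char #3 = F3 98 91 B8.
Offset 10: leading byte 0xE2 = 11100010 → 3-byte char #4 = E2 A7 8A.
Offset 13: leading byte 0xE3 = 11100011 → 3-byte char #5 = E3 82 BE.
Offset 16: leading byte 0xD0 = 11010000 → 2-byte char #6 = D0 AA.
Leading byte 0xD0 = 11010000 matches 110xxxxx → 2-byte sequence.
Byte 1: 0xD0 = 11010000, payload 10000 (5 bits).
Byte 2: 0xAA = 10101010 (10xxxxxx ✓), payload 101010.
Concatenate: 10000101010 = 0x42A (11 bits → U+042A).

U+042A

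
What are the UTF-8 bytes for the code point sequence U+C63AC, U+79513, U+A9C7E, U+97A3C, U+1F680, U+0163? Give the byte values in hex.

U+C63AC: 4-byte form → F3 86 8E AC.
U+79513: 4-byte form → F1 B9 94 93.
U+A9C7E: 4-byte form → F2 A9 B1 BE.
U+97A3C: 4-byte form → F2 97 A8 BC.
U+1F680: 4-byte form → F0 9F 9A 80.
U+0163: 2-byte form → C5 A3.
Concatenated (22 bytes): F3 86 8E AC F1 B9 94 93 F2 A9 B1 BE F2 97 A8 BC F0 9F 9A 80 C5 A3.

F3 86 8E AC F1 B9 94 93 F2 A9 B1 BE F2 97 A8 BC F0 9F 9A 80 C5 A3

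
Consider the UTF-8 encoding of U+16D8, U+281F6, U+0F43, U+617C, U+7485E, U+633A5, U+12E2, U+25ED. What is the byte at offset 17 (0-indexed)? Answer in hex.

0xF1

U+16D8 → 3-byte form E1 9B 98 at offsets 0–2.
U+281F6 → 4-byte form F0 A8 87 B6 at offsets 3–6.
U+0F43 → 3-byte form E0 BD 83 at offsets 7–9.
U+617C → 3-byte form E6 85 BC at offsets 10–12.
U+7485E → 4-byte form F1 B4 A1 9E at offsets 13–16.
U+633A5 → 4-byte form F1 A3 8E A5 at offsets 17–20.
Offset 17 falls in char 6's range; it's byte 1 of F1 A3 8E A5 = 0xF1.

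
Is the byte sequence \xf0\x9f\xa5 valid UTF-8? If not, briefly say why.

Leading byte 0xF0 = 11110000 → 4-byte form, but only 3 bytes are present.

invalid (sequence truncated)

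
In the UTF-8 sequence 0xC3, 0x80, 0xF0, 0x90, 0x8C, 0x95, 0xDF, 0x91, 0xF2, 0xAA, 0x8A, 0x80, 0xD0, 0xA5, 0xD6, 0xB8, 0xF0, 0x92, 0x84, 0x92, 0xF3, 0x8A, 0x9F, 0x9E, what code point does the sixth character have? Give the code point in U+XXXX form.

U+05B8

Offset 0: leading byte 0xC3 = 11000011 → 2-byte char #1 = C3 80.
Offset 2: leading byte 0xF0 = 11110000 → 4-byte char #2 = F0 90 8C 95.
Offset 6: leading byte 0xDF = 11011111 → 2-byte char #3 = DF 91.
Offset 8: leading byte 0xF2 = 11110010 → 4-byte char #4 = F2 AA 8A 80.
Offset 12: leading byte 0xD0 = 11010000 → 2-byte char #5 = D0 A5.
Offset 14: leading byte 0xD6 = 11010110 → 2-byte char #6 = D6 B8.
Leading byte 0xD6 = 11010110 matches 110xxxxx → 2-byte sequence.
Byte 1: 0xD6 = 11010110, payload 10110 (5 bits).
Byte 2: 0xB8 = 10111000 (10xxxxxx ✓), payload 111000.
Concatenate: 10110111000 = 0x5B8 (11 bits → U+05B8).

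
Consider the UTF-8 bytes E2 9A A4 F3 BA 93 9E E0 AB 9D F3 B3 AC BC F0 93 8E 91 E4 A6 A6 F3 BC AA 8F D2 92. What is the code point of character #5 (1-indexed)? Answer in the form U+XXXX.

Offset 0: leading byte 0xE2 = 11100010 → 3-byte char #1 = E2 9A A4.
Offset 3: leading byte 0xF3 = 11110011 → 4-byte char #2 = F3 BA 93 9E.
Offset 7: leading byte 0xE0 = 11100000 → 3-byte char #3 = E0 AB 9D.
Offset 10: leading byte 0xF3 = 11110011 → 4-byte char #4 = F3 B3 AC BC.
Offset 14: leading byte 0xF0 = 11110000 → 4-byte char #5 = F0 93 8E 91.
Leading byte 0xF0 = 11110000 matches 11110xxx → 4-byte sequence.
Byte 1: 0xF0 = 11110000, payload 000 (3 bits).
Byte 2: 0x93 = 10010011 (10xxxxxx ✓), payload 010011.
Byte 3: 0x8E = 10001110 (10xxxxxx ✓), payload 001110.
Byte 4: 0x91 = 10010001 (10xxxxxx ✓), payload 010001.
Concatenate: 000010011001110010001 = 0x13391 (21 bits → U+13391).

U+13391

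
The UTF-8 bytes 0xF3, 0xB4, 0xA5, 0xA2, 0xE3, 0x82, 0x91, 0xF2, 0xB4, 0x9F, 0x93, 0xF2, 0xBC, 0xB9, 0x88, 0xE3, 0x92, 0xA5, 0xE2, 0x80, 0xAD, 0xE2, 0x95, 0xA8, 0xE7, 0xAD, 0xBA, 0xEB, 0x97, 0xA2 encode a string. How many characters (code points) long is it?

9

Byte at offset 0: 0xF3 = 11110011 → 4-byte char (#1). Advance 4.
Byte at offset 4: 0xE3 = 11100011 → 3-byte char (#2). Advance 3.
Byte at offset 7: 0xF2 = 11110010 → 4-byte char (#3). Advance 4.
Byte at offset 11: 0xF2 = 11110010 → 4-byte char (#4). Advance 4.
Byte at offset 15: 0xE3 = 11100011 → 3-byte char (#5). Advance 3.
Byte at offset 18: 0xE2 = 11100010 → 3-byte char (#6). Advance 3.
Byte at offset 21: 0xE2 = 11100010 → 3-byte char (#7). Advance 3.
Byte at offset 24: 0xE7 = 11100111 → 3-byte char (#8). Advance 3.
Byte at offset 27: 0xEB = 11101011 → 3-byte char (#9). Advance 3.
Reached end at offset 30 after 9 code points.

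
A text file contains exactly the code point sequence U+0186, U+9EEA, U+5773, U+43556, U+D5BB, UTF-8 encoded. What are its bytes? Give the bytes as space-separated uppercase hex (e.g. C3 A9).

U+0186: 2-byte form → C6 86.
U+9EEA: 3-byte form → E9 BB AA.
U+5773: 3-byte form → E5 9D B3.
U+43556: 4-byte form → F1 83 95 96.
U+D5BB: 3-byte form → ED 96 BB.
Concatenated (15 bytes): C6 86 E9 BB AA E5 9D B3 F1 83 95 96 ED 96 BB.

C6 86 E9 BB AA E5 9D B3 F1 83 95 96 ED 96 BB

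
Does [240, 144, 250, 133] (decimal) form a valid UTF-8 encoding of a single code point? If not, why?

Leading byte 0xF0 = 11110000 → 4-byte form.
Byte 3 is 0xFA = 11111010, which is not 10xxxxxx — expected a continuation byte.

invalid (non-continuation byte where continuation expected)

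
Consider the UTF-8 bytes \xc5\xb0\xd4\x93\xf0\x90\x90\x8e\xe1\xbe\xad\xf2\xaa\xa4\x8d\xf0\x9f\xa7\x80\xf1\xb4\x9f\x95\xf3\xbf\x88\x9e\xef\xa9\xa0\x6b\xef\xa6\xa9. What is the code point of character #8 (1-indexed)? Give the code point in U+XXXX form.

U+FF21E

Offset 0: leading byte 0xC5 = 11000101 → 2-byte char #1 = C5 B0.
Offset 2: leading byte 0xD4 = 11010100 → 2-byte char #2 = D4 93.
Offset 4: leading byte 0xF0 = 11110000 → 4-byte char #3 = F0 90 90 8E.
Offset 8: leading byte 0xE1 = 11100001 → 3-byte char #4 = E1 BE AD.
Offset 11: leading byte 0xF2 = 11110010 → 4-byte char #5 = F2 AA A4 8D.
Offset 15: leading byte 0xF0 = 11110000 → 4-byte char #6 = F0 9F A7 80.
Offset 19: leading byte 0xF1 = 11110001 → 4-byte char #7 = F1 B4 9F 95.
Offset 23: leading byte 0xF3 = 11110011 → 4-byte char #8 = F3 BF 88 9E.
Leading byte 0xF3 = 11110011 matches 11110xxx → 4-byte sequence.
Byte 1: 0xF3 = 11110011, payload 011 (3 bits).
Byte 2: 0xBF = 10111111 (10xxxxxx ✓), payload 111111.
Byte 3: 0x88 = 10001000 (10xxxxxx ✓), payload 001000.
Byte 4: 0x9E = 10011110 (10xxxxxx ✓), payload 011110.
Concatenate: 011111111001000011110 = 0xFF21E (21 bits → U+FF21E).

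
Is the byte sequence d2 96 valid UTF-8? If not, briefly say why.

valid

Leading byte 0xD2 = 11010010 → 2-byte form.
Continuation bytes 0x96=10010110 all match 10xxxxxx.
Decoded value 0x496 is ≥ 0x80 (shortest form) and not a surrogate.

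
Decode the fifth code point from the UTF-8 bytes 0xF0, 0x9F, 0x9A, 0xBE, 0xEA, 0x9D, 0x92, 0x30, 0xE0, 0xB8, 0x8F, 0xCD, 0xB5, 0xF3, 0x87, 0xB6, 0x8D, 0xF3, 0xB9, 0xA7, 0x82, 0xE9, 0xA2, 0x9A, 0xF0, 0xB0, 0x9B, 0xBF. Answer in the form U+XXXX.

Offset 0: leading byte 0xF0 = 11110000 → 4-byte char #1 = F0 9F 9A BE.
Offset 4: leading byte 0xEA = 11101010 → 3-byte char #2 = EA 9D 92.
Offset 7: leading byte 0x30 = 00110000 → 1-byte char #3 = 30.
Offset 8: leading byte 0xE0 = 11100000 → 3-byte char #4 = E0 B8 8F.
Offset 11: leading byte 0xCD = 11001101 → 2-byte char #5 = CD B5.
Leading byte 0xCD = 11001101 matches 110xxxxx → 2-byte sequence.
Byte 1: 0xCD = 11001101, payload 01101 (5 bits).
Byte 2: 0xB5 = 10110101 (10xxxxxx ✓), payload 110101.
Concatenate: 01101110101 = 0x375 (11 bits → U+0375).

U+0375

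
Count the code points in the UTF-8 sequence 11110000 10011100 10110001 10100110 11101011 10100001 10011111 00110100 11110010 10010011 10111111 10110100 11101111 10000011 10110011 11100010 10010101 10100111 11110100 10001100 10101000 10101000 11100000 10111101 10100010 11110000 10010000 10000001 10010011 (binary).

9

Byte at offset 0: 0xF0 = 11110000 → 4-byte char (#1). Advance 4.
Byte at offset 4: 0xEB = 11101011 → 3-byte char (#2). Advance 3.
Byte at offset 7: 0x34 = 00110100 → 1-byte char (#3). Advance 1.
Byte at offset 8: 0xF2 = 11110010 → 4-byte char (#4). Advance 4.
Byte at offset 12: 0xEF = 11101111 → 3-byte char (#5). Advance 3.
Byte at offset 15: 0xE2 = 11100010 → 3-byte char (#6). Advance 3.
Byte at offset 18: 0xF4 = 11110100 → 4-byte char (#7). Advance 4.
Byte at offset 22: 0xE0 = 11100000 → 3-byte char (#8). Advance 3.
Byte at offset 25: 0xF0 = 11110000 → 4-byte char (#9). Advance 4.
Reached end at offset 29 after 9 code points.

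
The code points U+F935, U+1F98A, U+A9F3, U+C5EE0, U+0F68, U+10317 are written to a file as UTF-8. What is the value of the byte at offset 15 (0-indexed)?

U+F935 → 3-byte form EF A4 B5 at offsets 0–2.
U+1F98A → 4-byte form F0 9F A6 8A at offsets 3–6.
U+A9F3 → 3-byte form EA A7 B3 at offsets 7–9.
U+C5EE0 → 4-byte form F3 85 BB A0 at offsets 10–13.
U+0F68 → 3-byte form E0 BD A8 at offsets 14–16.
Offset 15 falls in char 5's range; it's byte 2 of E0 BD A8 = 0xBD.

0xBD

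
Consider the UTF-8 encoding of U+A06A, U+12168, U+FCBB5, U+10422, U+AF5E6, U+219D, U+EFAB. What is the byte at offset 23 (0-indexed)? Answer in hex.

U+A06A → 3-byte form EA 81 AA at offsets 0–2.
U+12168 → 4-byte form F0 92 85 A8 at offsets 3–6.
U+FCBB5 → 4-byte form F3 BC AE B5 at offsets 7–10.
U+10422 → 4-byte form F0 90 90 A2 at offsets 11–14.
U+AF5E6 → 4-byte form F2 AF 97 A6 at offsets 15–18.
U+219D → 3-byte form E2 86 9D at offsets 19–21.
U+EFAB → 3-byte form EE BE AB at offsets 22–24.
Offset 23 falls in char 7's range; it's byte 2 of EE BE AB = 0xBE.

0xBE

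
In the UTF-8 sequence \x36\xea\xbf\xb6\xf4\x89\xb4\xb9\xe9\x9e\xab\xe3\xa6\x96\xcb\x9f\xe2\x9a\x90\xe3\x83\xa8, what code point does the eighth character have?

Offset 0: leading byte 0x36 = 00110110 → 1-byte char #1 = 36.
Offset 1: leading byte 0xEA = 11101010 → 3-byte char #2 = EA BF B6.
Offset 4: leading byte 0xF4 = 11110100 → 4-byte char #3 = F4 89 B4 B9.
Offset 8: leading byte 0xE9 = 11101001 → 3-byte char #4 = E9 9E AB.
Offset 11: leading byte 0xE3 = 11100011 → 3-byte char #5 = E3 A6 96.
Offset 14: leading byte 0xCB = 11001011 → 2-byte char #6 = CB 9F.
Offset 16: leading byte 0xE2 = 11100010 → 3-byte char #7 = E2 9A 90.
Offset 19: leading byte 0xE3 = 11100011 → 3-byte char #8 = E3 83 A8.
Leading byte 0xE3 = 11100011 matches 1110xxxx → 3-byte sequence.
Byte 1: 0xE3 = 11100011, payload 0011 (4 bits).
Byte 2: 0x83 = 10000011 (10xxxxxx ✓), payload 000011.
Byte 3: 0xA8 = 10101000 (10xxxxxx ✓), payload 101000.
Concatenate: 0011000011101000 = 0x30E8 (16 bits → U+30E8).

U+30E8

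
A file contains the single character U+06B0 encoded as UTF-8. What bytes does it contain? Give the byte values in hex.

U+06B0 = 0x6B0 = 1712 decimal. In range U+0080–U+07FF → 2-byte form: 110xxxxx 10xxxxxx.
Binary (11 bits): 11010110000.
Split 5+6: 11010 | 110000.
Byte 1: 11011010 = 0xDA.
Byte 2: 10110000 = 0xB0.

DA B0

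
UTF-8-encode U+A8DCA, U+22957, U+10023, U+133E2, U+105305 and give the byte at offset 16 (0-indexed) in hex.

0xF4

U+A8DCA → 4-byte form F2 A8 B7 8A at offsets 0–3.
U+22957 → 4-byte form F0 A2 A5 97 at offsets 4–7.
U+10023 → 4-byte form F0 90 80 A3 at offsets 8–11.
U+133E2 → 4-byte form F0 93 8F A2 at offsets 12–15.
U+105305 → 4-byte form F4 85 8C 85 at offsets 16–19.
Offset 16 falls in char 5's range; it's byte 1 of F4 85 8C 85 = 0xF4.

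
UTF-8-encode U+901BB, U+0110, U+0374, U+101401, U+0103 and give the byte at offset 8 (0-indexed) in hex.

0xF4

U+901BB → 4-byte form F2 90 86 BB at offsets 0–3.
U+0110 → 2-byte form C4 90 at offsets 4–5.
U+0374 → 2-byte form CD B4 at offsets 6–7.
U+101401 → 4-byte form F4 81 90 81 at offsets 8–11.
Offset 8 falls in char 4's range; it's byte 1 of F4 81 90 81 = 0xF4.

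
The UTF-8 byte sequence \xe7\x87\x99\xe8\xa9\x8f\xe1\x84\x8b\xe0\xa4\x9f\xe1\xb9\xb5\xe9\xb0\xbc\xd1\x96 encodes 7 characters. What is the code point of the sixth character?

U+9C3C

Offset 0: leading byte 0xE7 = 11100111 → 3-byte char #1 = E7 87 99.
Offset 3: leading byte 0xE8 = 11101000 → 3-byte char #2 = E8 A9 8F.
Offset 6: leading byte 0xE1 = 11100001 → 3-byte char #3 = E1 84 8B.
Offset 9: leading byte 0xE0 = 11100000 → 3-byte char #4 = E0 A4 9F.
Offset 12: leading byte 0xE1 = 11100001 → 3-byte char #5 = E1 B9 B5.
Offset 15: leading byte 0xE9 = 11101001 → 3-byte char #6 = E9 B0 BC.
Leading byte 0xE9 = 11101001 matches 1110xxxx → 3-byte sequence.
Byte 1: 0xE9 = 11101001, payload 1001 (4 bits).
Byte 2: 0xB0 = 10110000 (10xxxxxx ✓), payload 110000.
Byte 3: 0xBC = 10111100 (10xxxxxx ✓), payload 111100.
Concatenate: 1001110000111100 = 0x9C3C (16 bits → U+9C3C).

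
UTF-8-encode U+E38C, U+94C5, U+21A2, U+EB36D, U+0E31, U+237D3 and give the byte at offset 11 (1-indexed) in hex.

1-indexed offset 11 is 0-indexed offset 10.
U+E38C → 3-byte form EE 8E 8C at offsets 0–2.
U+94C5 → 3-byte form E9 93 85 at offsets 3–5.
U+21A2 → 3-byte form E2 86 A2 at offsets 6–8.
U+EB36D → 4-byte form F3 AB 8D AD at offsets 9–12.
Offset 10 falls in char 4's range; it's byte 2 of F3 AB 8D AD = 0xAB.

0xAB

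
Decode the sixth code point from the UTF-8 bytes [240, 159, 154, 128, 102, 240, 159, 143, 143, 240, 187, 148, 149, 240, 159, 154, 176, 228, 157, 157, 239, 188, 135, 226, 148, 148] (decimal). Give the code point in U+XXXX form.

U+475D

Offset 0: leading byte 0xF0 = 11110000 → 4-byte char #1 = F0 9F 9A 80.
Offset 4: leading byte 0x66 = 01100110 → 1-byte char #2 = 66.
Offset 5: leading byte 0xF0 = 11110000 → 4-byte char #3 = F0 9F 8F 8F.
Offset 9: leading byte 0xF0 = 11110000 → 4-byte char #4 = F0 BB 94 95.
Offset 13: leading byte 0xF0 = 11110000 → 4-byte char #5 = F0 9F 9A B0.
Offset 17: leading byte 0xE4 = 11100100 → 3-byte char #6 = E4 9D 9D.
Leading byte 0xE4 = 11100100 matches 1110xxxx → 3-byte sequence.
Byte 1: 0xE4 = 11100100, payload 0100 (4 bits).
Byte 2: 0x9D = 10011101 (10xxxxxx ✓), payload 011101.
Byte 3: 0x9D = 10011101 (10xxxxxx ✓), payload 011101.
Concatenate: 0100011101011101 = 0x475D (16 bits → U+475D).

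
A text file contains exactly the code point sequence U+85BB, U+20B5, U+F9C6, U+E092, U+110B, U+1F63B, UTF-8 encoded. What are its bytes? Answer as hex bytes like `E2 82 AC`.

U+85BB: 3-byte form → E8 96 BB.
U+20B5: 3-byte form → E2 82 B5.
U+F9C6: 3-byte form → EF A7 86.
U+E092: 3-byte form → EE 82 92.
U+110B: 3-byte form → E1 84 8B.
U+1F63B: 4-byte form → F0 9F 98 BB.
Concatenated (19 bytes): E8 96 BB E2 82 B5 EF A7 86 EE 82 92 E1 84 8B F0 9F 98 BB.

E8 96 BB E2 82 B5 EF A7 86 EE 82 92 E1 84 8B F0 9F 98 BB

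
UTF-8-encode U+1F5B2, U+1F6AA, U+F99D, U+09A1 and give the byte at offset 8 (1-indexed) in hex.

1-indexed offset 8 is 0-indexed offset 7.
U+1F5B2 → 4-byte form F0 9F 96 B2 at offsets 0–3.
U+1F6AA → 4-byte form F0 9F 9A AA at offsets 4–7.
Offset 7 falls in char 2's range; it's byte 4 of F0 9F 9A AA = 0xAA.

0xAA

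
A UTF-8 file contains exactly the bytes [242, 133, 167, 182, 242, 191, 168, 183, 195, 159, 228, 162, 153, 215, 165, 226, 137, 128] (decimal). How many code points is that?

Byte at offset 0: 0xF2 = 11110010 → 4-byte char (#1). Advance 4.
Byte at offset 4: 0xF2 = 11110010 → 4-byte char (#2). Advance 4.
Byte at offset 8: 0xC3 = 11000011 → 2-byte char (#3). Advance 2.
Byte at offset 10: 0xE4 = 11100100 → 3-byte char (#4). Advance 3.
Byte at offset 13: 0xD7 = 11010111 → 2-byte char (#5). Advance 2.
Byte at offset 15: 0xE2 = 11100010 → 3-byte char (#6). Advance 3.
Reached end at offset 18 after 6 code points.

6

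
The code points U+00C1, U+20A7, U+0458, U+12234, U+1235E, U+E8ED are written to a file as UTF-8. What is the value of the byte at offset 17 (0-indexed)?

0xAD

U+00C1 → 2-byte form C3 81 at offsets 0–1.
U+20A7 → 3-byte form E2 82 A7 at offsets 2–4.
U+0458 → 2-byte form D1 98 at offsets 5–6.
U+12234 → 4-byte form F0 92 88 B4 at offsets 7–10.
U+1235E → 4-byte form F0 92 8D 9E at offsets 11–14.
U+E8ED → 3-byte form EE A3 AD at offsets 15–17.
Offset 17 falls in char 6's range; it's byte 3 of EE A3 AD = 0xAD.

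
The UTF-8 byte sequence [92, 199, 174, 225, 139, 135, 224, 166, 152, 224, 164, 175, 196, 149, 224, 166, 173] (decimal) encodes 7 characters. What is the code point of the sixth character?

Offset 0: leading byte 0x5C = 01011100 → 1-byte char #1 = 5C.
Offset 1: leading byte 0xC7 = 11000111 → 2-byte char #2 = C7 AE.
Offset 3: leading byte 0xE1 = 11100001 → 3-byte char #3 = E1 8B 87.
Offset 6: leading byte 0xE0 = 11100000 → 3-byte char #4 = E0 A6 98.
Offset 9: leading byte 0xE0 = 11100000 → 3-byte char #5 = E0 A4 AF.
Offset 12: leading byte 0xC4 = 11000100 → 2-byte char #6 = C4 95.
Leading byte 0xC4 = 11000100 matches 110xxxxx → 2-byte sequence.
Byte 1: 0xC4 = 11000100, payload 00100 (5 bits).
Byte 2: 0x95 = 10010101 (10xxxxxx ✓), payload 010101.
Concatenate: 00100010101 = 0x115 (11 bits → U+0115).

U+0115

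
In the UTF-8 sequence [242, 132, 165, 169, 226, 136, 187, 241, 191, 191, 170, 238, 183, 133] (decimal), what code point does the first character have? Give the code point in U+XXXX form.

Offset 0: leading byte 0xF2 = 11110010 → 4-byte char #1 = F2 84 A5 A9.
Leading byte 0xF2 = 11110010 matches 11110xxx → 4-byte sequence.
Byte 1: 0xF2 = 11110010, payload 010 (3 bits).
Byte 2: 0x84 = 10000100 (10xxxxxx ✓), payload 000100.
Byte 3: 0xA5 = 10100101 (10xxxxxx ✓), payload 100101.
Byte 4: 0xA9 = 10101001 (10xxxxxx ✓), payload 101001.
Concatenate: 010000100100101101001 = 0x84969 (21 bits → U+84969).

U+84969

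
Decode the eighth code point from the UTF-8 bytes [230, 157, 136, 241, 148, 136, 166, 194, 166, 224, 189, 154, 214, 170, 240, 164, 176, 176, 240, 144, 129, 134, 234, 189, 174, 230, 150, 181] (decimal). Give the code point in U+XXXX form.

U+AF6E

Offset 0: leading byte 0xE6 = 11100110 → 3-byte char #1 = E6 9D 88.
Offset 3: leading byte 0xF1 = 11110001 → 4-byte char #2 = F1 94 88 A6.
Offset 7: leading byte 0xC2 = 11000010 → 2-byte char #3 = C2 A6.
Offset 9: leading byte 0xE0 = 11100000 → 3-byte char #4 = E0 BD 9A.
Offset 12: leading byte 0xD6 = 11010110 → 2-byte char #5 = D6 AA.
Offset 14: leading byte 0xF0 = 11110000 → 4-byte char #6 = F0 A4 B0 B0.
Offset 18: leading byte 0xF0 = 11110000 → 4-byte char #7 = F0 90 81 86.
Offset 22: leading byte 0xEA = 11101010 → 3-byte char #8 = EA BD AE.
Leading byte 0xEA = 11101010 matches 1110xxxx → 3-byte sequence.
Byte 1: 0xEA = 11101010, payload 1010 (4 bits).
Byte 2: 0xBD = 10111101 (10xxxxxx ✓), payload 111101.
Byte 3: 0xAE = 10101110 (10xxxxxx ✓), payload 101110.
Concatenate: 1010111101101110 = 0xAF6E (16 bits → U+AF6E).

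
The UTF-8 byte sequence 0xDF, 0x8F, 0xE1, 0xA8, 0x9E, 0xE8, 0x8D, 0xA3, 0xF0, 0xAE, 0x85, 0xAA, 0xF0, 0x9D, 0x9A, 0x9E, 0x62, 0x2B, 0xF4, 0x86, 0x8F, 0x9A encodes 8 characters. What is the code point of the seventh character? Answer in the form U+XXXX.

U+002B

Offset 0: leading byte 0xDF = 11011111 → 2-byte char #1 = DF 8F.
Offset 2: leading byte 0xE1 = 11100001 → 3-byte char #2 = E1 A8 9E.
Offset 5: leading byte 0xE8 = 11101000 → 3-byte char #3 = E8 8D A3.
Offset 8: leading byte 0xF0 = 11110000 → 4-byte char #4 = F0 AE 85 AA.
Offset 12: leading byte 0xF0 = 11110000 → 4-byte char #5 = F0 9D 9A 9E.
Offset 16: leading byte 0x62 = 01100010 → 1-byte char #6 = 62.
Offset 17: leading byte 0x2B = 00101011 → 1-byte char #7 = 2B.
Leading byte 0x2B = 00101011 matches 0xxxxxxx → 1-byte sequence.
Byte 1: 0x2B = 00101011, payload 0101011 (7 bits).
Concatenate: 0101011 = 0x2B (7 bits → U+002B).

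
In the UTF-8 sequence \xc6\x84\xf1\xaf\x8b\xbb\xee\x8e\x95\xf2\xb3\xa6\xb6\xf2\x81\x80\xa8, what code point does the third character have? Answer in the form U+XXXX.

U+E395

Offset 0: leading byte 0xC6 = 11000110 → 2-byte char #1 = C6 84.
Offset 2: leading byte 0xF1 = 11110001 → 4-byte char #2 = F1 AF 8B BB.
Offset 6: leading byte 0xEE = 11101110 → 3-byte char #3 = EE 8E 95.
Leading byte 0xEE = 11101110 matches 1110xxxx → 3-byte sequence.
Byte 1: 0xEE = 11101110, payload 1110 (4 bits).
Byte 2: 0x8E = 10001110 (10xxxxxx ✓), payload 001110.
Byte 3: 0x95 = 10010101 (10xxxxxx ✓), payload 010101.
Concatenate: 1110001110010101 = 0xE395 (16 bits → U+E395).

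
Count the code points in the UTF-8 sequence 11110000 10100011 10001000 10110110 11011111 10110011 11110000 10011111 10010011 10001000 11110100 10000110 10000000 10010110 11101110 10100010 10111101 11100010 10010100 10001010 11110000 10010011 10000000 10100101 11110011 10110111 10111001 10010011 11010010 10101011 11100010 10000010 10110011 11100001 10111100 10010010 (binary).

Byte at offset 0: 0xF0 = 11110000 → 4-byte char (#1). Advance 4.
Byte at offset 4: 0xDF = 11011111 → 2-byte char (#2). Advance 2.
Byte at offset 6: 0xF0 = 11110000 → 4-byte char (#3). Advance 4.
Byte at offset 10: 0xF4 = 11110100 → 4-byte char (#4). Advance 4.
Byte at offset 14: 0xEE = 11101110 → 3-byte char (#5). Advance 3.
Byte at offset 17: 0xE2 = 11100010 → 3-byte char (#6). Advance 3.
Byte at offset 20: 0xF0 = 11110000 → 4-byte char (#7). Advance 4.
Byte at offset 24: 0xF3 = 11110011 → 4-byte char (#8). Advance 4.
Byte at offset 28: 0xD2 = 11010010 → 2-byte char (#9). Advance 2.
Byte at offset 30: 0xE2 = 11100010 → 3-byte char (#10). Advance 3.
Byte at offset 33: 0xE1 = 11100001 → 3-byte char (#11). Advance 3.
Reached end at offset 36 after 11 code points.

11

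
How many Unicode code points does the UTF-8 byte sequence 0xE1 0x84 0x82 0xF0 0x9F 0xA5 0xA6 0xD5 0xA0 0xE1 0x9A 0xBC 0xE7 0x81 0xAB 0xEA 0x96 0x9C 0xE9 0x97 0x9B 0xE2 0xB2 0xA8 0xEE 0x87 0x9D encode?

Byte at offset 0: 0xE1 = 11100001 → 3-byte char (#1). Advance 3.
Byte at offset 3: 0xF0 = 11110000 → 4-byte char (#2). Advance 4.
Byte at offset 7: 0xD5 = 11010101 → 2-byte char (#3). Advance 2.
Byte at offset 9: 0xE1 = 11100001 → 3-byte char (#4). Advance 3.
Byte at offset 12: 0xE7 = 11100111 → 3-byte char (#5). Advance 3.
Byte at offset 15: 0xEA = 11101010 → 3-byte char (#6). Advance 3.
Byte at offset 18: 0xE9 = 11101001 → 3-byte char (#7). Advance 3.
Byte at offset 21: 0xE2 = 11100010 → 3-byte char (#8). Advance 3.
Byte at offset 24: 0xEE = 11101110 → 3-byte char (#9). Advance 3.
Reached end at offset 27 after 9 code points.

9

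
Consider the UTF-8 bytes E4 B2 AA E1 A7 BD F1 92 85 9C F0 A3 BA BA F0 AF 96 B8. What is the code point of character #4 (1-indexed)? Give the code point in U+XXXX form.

Offset 0: leading byte 0xE4 = 11100100 → 3-byte char #1 = E4 B2 AA.
Offset 3: leading byte 0xE1 = 11100001 → 3-byte char #2 = E1 A7 BD.
Offset 6: leading byte 0xF1 = 11110001 → 4-byte char #3 = F1 92 85 9C.
Offset 10: leading byte 0xF0 = 11110000 → 4-byte char #4 = F0 A3 BA BA.
Leading byte 0xF0 = 11110000 matches 11110xxx → 4-byte sequence.
Byte 1: 0xF0 = 11110000, payload 000 (3 bits).
Byte 2: 0xA3 = 10100011 (10xxxxxx ✓), payload 100011.
Byte 3: 0xBA = 10111010 (10xxxxxx ✓), payload 111010.
Byte 4: 0xBA = 10111010 (10xxxxxx ✓), payload 111010.
Concatenate: 000100011111010111010 = 0x23EBA (21 bits → U+23EBA).

U+23EBA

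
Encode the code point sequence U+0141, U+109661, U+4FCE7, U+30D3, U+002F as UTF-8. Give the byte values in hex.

U+0141: 2-byte form → C5 81.
U+109661: 4-byte form → F4 89 99 A1.
U+4FCE7: 4-byte form → F1 8F B3 A7.
U+30D3: 3-byte form → E3 83 93.
U+002F: 1-byte form → 2F.
Concatenated (14 bytes): C5 81 F4 89 99 A1 F1 8F B3 A7 E3 83 93 2F.

C5 81 F4 89 99 A1 F1 8F B3 A7 E3 83 93 2F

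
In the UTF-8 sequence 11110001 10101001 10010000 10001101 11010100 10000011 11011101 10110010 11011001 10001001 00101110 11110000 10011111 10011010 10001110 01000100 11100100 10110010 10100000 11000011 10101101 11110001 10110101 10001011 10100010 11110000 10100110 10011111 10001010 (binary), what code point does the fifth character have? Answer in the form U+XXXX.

U+002E

Offset 0: leading byte 0xF1 = 11110001 → 4-byte char #1 = F1 A9 90 8D.
Offset 4: leading byte 0xD4 = 11010100 → 2-byte char #2 = D4 83.
Offset 6: leading byte 0xDD = 11011101 → 2-byte char #3 = DD B2.
Offset 8: leading byte 0xD9 = 11011001 → 2-byte char #4 = D9 89.
Offset 10: leading byte 0x2E = 00101110 → 1-byte char #5 = 2E.
Leading byte 0x2E = 00101110 matches 0xxxxxxx → 1-byte sequence.
Byte 1: 0x2E = 00101110, payload 0101110 (7 bits).
Concatenate: 0101110 = 0x2E (7 bits → U+002E).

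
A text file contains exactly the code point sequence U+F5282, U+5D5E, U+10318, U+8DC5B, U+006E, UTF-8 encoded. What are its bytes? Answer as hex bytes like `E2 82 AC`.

F3 B5 8A 82 E5 B5 9E F0 90 8C 98 F2 8D B1 9B 6E

U+F5282: 4-byte form → F3 B5 8A 82.
U+5D5E: 3-byte form → E5 B5 9E.
U+10318: 4-byte form → F0 90 8C 98.
U+8DC5B: 4-byte form → F2 8D B1 9B.
U+006E: 1-byte form → 6E.
Concatenated (16 bytes): F3 B5 8A 82 E5 B5 9E F0 90 8C 98 F2 8D B1 9B 6E.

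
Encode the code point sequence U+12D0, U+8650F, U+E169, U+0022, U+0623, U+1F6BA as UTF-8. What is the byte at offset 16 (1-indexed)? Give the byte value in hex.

0x9A

1-indexed offset 16 is 0-indexed offset 15.
U+12D0 → 3-byte form E1 8B 90 at offsets 0–2.
U+8650F → 4-byte form F2 86 94 8F at offsets 3–6.
U+E169 → 3-byte form EE 85 A9 at offsets 7–9.
U+0022 → 1-byte form 22 at offsets 10–10.
U+0623 → 2-byte form D8 A3 at offsets 11–12.
U+1F6BA → 4-byte form F0 9F 9A BA at offsets 13–16.
Offset 15 falls in char 6's range; it's byte 3 of F0 9F 9A BA = 0x9A.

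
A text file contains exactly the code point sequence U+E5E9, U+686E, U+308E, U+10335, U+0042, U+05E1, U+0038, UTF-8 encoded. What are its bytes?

EE 97 A9 E6 A1 AE E3 82 8E F0 90 8C B5 42 D7 A1 38

U+E5E9: 3-byte form → EE 97 A9.
U+686E: 3-byte form → E6 A1 AE.
U+308E: 3-byte form → E3 82 8E.
U+10335: 4-byte form → F0 90 8C B5.
U+0042: 1-byte form → 42.
U+05E1: 2-byte form → D7 A1.
U+0038: 1-byte form → 38.
Concatenated (17 bytes): EE 97 A9 E6 A1 AE E3 82 8E F0 90 8C B5 42 D7 A1 38.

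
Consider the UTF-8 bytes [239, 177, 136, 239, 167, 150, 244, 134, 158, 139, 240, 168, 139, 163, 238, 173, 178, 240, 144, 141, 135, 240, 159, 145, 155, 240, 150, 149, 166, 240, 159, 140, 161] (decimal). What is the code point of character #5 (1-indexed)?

U+EB72

Offset 0: leading byte 0xEF = 11101111 → 3-byte char #1 = EF B1 88.
Offset 3: leading byte 0xEF = 11101111 → 3-byte char #2 = EF A7 96.
Offset 6: leading byte 0xF4 = 11110100 → 4-byte char #3 = F4 86 9E 8B.
Offset 10: leading byte 0xF0 = 11110000 → 4-byte char #4 = F0 A8 8B A3.
Offset 14: leading byte 0xEE = 11101110 → 3-byte char #5 = EE AD B2.
Leading byte 0xEE = 11101110 matches 1110xxxx → 3-byte sequence.
Byte 1: 0xEE = 11101110, payload 1110 (4 bits).
Byte 2: 0xAD = 10101101 (10xxxxxx ✓), payload 101101.
Byte 3: 0xB2 = 10110010 (10xxxxxx ✓), payload 110010.
Concatenate: 1110101101110010 = 0xEB72 (16 bits → U+EB72).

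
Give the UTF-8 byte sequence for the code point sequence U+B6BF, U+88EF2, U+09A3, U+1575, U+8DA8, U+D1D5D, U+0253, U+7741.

U+B6BF: 3-byte form → EB 9A BF.
U+88EF2: 4-byte form → F2 88 BB B2.
U+09A3: 3-byte form → E0 A6 A3.
U+1575: 3-byte form → E1 95 B5.
U+8DA8: 3-byte form → E8 B6 A8.
U+D1D5D: 4-byte form → F3 91 B5 9D.
U+0253: 2-byte form → C9 93.
U+7741: 3-byte form → E7 9D 81.
Concatenated (25 bytes): EB 9A BF F2 88 BB B2 E0 A6 A3 E1 95 B5 E8 B6 A8 F3 91 B5 9D C9 93 E7 9D 81.

EB 9A BF F2 88 BB B2 E0 A6 A3 E1 95 B5 E8 B6 A8 F3 91 B5 9D C9 93 E7 9D 81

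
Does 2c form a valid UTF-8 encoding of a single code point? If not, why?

Leading byte 0x2C = 00101100 → 1-byte form.

valid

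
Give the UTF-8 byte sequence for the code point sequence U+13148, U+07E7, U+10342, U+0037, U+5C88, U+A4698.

F0 93 85 88 DF A7 F0 90 8D 82 37 E5 B2 88 F2 A4 9A 98

U+13148: 4-byte form → F0 93 85 88.
U+07E7: 2-byte form → DF A7.
U+10342: 4-byte form → F0 90 8D 82.
U+0037: 1-byte form → 37.
U+5C88: 3-byte form → E5 B2 88.
U+A4698: 4-byte form → F2 A4 9A 98.
Concatenated (18 bytes): F0 93 85 88 DF A7 F0 90 8D 82 37 E5 B2 88 F2 A4 9A 98.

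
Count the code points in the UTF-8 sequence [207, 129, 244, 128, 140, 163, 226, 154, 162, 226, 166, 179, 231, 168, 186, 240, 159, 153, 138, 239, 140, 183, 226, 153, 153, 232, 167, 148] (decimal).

9

Byte at offset 0: 0xCF = 11001111 → 2-byte char (#1). Advance 2.
Byte at offset 2: 0xF4 = 11110100 → 4-byte char (#2). Advance 4.
Byte at offset 6: 0xE2 = 11100010 → 3-byte char (#3). Advance 3.
Byte at offset 9: 0xE2 = 11100010 → 3-byte char (#4). Advance 3.
Byte at offset 12: 0xE7 = 11100111 → 3-byte char (#5). Advance 3.
Byte at offset 15: 0xF0 = 11110000 → 4-byte char (#6). Advance 4.
Byte at offset 19: 0xEF = 11101111 → 3-byte char (#7). Advance 3.
Byte at offset 22: 0xE2 = 11100010 → 3-byte char (#8). Advance 3.
Byte at offset 25: 0xE8 = 11101000 → 3-byte char (#9). Advance 3.
Reached end at offset 28 after 9 code points.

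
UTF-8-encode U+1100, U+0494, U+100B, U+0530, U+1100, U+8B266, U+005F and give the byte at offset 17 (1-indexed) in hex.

0xA6

1-indexed offset 17 is 0-indexed offset 16.
U+1100 → 3-byte form E1 84 80 at offsets 0–2.
U+0494 → 2-byte form D2 94 at offsets 3–4.
U+100B → 3-byte form E1 80 8B at offsets 5–7.
U+0530 → 2-byte form D4 B0 at offsets 8–9.
U+1100 → 3-byte form E1 84 80 at offsets 10–12.
U+8B266 → 4-byte form F2 8B 89 A6 at offsets 13–16.
Offset 16 falls in char 6's range; it's byte 4 of F2 8B 89 A6 = 0xA6.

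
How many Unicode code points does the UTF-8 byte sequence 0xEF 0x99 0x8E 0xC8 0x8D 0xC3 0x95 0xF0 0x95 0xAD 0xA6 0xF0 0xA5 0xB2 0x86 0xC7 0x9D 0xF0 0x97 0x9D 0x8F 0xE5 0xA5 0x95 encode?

Byte at offset 0: 0xEF = 11101111 → 3-byte char (#1). Advance 3.
Byte at offset 3: 0xC8 = 11001000 → 2-byte char (#2). Advance 2.
Byte at offset 5: 0xC3 = 11000011 → 2-byte char (#3). Advance 2.
Byte at offset 7: 0xF0 = 11110000 → 4-byte char (#4). Advance 4.
Byte at offset 11: 0xF0 = 11110000 → 4-byte char (#5). Advance 4.
Byte at offset 15: 0xC7 = 11000111 → 2-byte char (#6). Advance 2.
Byte at offset 17: 0xF0 = 11110000 → 4-byte char (#7). Advance 4.
Byte at offset 21: 0xE5 = 11100101 → 3-byte char (#8). Advance 3.
Reached end at offset 24 after 8 code points.

8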